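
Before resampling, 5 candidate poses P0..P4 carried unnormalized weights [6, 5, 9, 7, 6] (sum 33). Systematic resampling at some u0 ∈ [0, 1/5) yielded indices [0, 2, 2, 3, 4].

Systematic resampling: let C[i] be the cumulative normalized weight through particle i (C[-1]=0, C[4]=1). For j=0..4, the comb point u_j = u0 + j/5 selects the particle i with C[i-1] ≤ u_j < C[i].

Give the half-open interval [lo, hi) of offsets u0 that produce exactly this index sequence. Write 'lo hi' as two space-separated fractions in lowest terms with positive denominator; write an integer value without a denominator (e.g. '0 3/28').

C = [2/11, 1/3, 20/33, 9/11, 1]
j=0 picked index 0: u0 ∈ [0, 2/11)
j=1 picked index 2: u0 ∈ [2/15, 67/165)
j=2 picked index 2: u0 ∈ [-1/15, 34/165)
j=3 picked index 3: u0 ∈ [1/165, 12/55)
j=4 picked index 4: u0 ∈ [1/55, 1/5)
intersection: [2/15, 2/11)

2/15 2/11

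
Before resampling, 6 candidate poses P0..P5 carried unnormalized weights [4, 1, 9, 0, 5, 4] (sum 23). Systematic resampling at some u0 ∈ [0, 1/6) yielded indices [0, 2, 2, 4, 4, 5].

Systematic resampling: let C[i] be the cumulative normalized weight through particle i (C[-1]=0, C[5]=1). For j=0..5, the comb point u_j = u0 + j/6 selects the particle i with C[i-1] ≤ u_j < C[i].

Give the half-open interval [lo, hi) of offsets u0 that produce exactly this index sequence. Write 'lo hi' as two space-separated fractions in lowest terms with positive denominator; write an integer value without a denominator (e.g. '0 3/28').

C = [4/23, 5/23, 14/23, 14/23, 19/23, 1]
j=0 picked index 0: u0 ∈ [0, 4/23)
j=1 picked index 2: u0 ∈ [7/138, 61/138)
j=2 picked index 2: u0 ∈ [-8/69, 19/69)
j=3 picked index 4: u0 ∈ [5/46, 15/46)
j=4 picked index 4: u0 ∈ [-4/69, 11/69)
j=5 picked index 5: u0 ∈ [-1/138, 1/6)
intersection: [5/46, 11/69)

5/46 11/69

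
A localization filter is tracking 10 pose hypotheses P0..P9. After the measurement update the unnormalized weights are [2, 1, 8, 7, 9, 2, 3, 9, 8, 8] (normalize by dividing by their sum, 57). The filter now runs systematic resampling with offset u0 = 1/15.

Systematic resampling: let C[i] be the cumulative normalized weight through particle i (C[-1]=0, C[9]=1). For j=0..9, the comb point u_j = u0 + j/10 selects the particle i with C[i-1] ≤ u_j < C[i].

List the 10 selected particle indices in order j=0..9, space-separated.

C = [2/57, 1/19, 11/57, 6/19, 9/19, 29/57, 32/57, 41/57, 49/57, 1]
j=0: u_0=1/15 ∈ [1/19, 11/57) → index 2
j=1: u_1=1/6 ∈ [1/19, 11/57) → index 2
j=2: u_2=4/15 ∈ [11/57, 6/19) → index 3
j=3: u_3=11/30 ∈ [6/19, 9/19) → index 4
j=4: u_4=7/15 ∈ [6/19, 9/19) → index 4
j=5: u_5=17/30 ∈ [32/57, 41/57) → index 7
j=6: u_6=2/3 ∈ [32/57, 41/57) → index 7
j=7: u_7=23/30 ∈ [41/57, 49/57) → index 8
j=8: u_8=13/15 ∈ [49/57, 1) → index 9
j=9: u_9=29/30 ∈ [49/57, 1) → index 9

2 2 3 4 4 7 7 8 9 9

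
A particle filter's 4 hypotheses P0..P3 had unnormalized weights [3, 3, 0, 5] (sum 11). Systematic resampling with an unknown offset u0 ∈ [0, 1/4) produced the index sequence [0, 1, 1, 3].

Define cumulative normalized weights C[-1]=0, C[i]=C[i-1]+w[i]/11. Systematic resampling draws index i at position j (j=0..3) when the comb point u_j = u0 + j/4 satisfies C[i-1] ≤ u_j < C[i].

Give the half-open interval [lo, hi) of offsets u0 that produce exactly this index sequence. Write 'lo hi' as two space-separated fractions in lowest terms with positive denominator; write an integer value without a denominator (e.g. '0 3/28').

C = [3/11, 6/11, 6/11, 1]
j=0 picked index 0: u0 ∈ [0, 3/11)
j=1 picked index 1: u0 ∈ [1/44, 13/44)
j=2 picked index 1: u0 ∈ [-5/22, 1/22)
j=3 picked index 3: u0 ∈ [-9/44, 1/4)
intersection: [1/44, 1/22)

1/44 1/22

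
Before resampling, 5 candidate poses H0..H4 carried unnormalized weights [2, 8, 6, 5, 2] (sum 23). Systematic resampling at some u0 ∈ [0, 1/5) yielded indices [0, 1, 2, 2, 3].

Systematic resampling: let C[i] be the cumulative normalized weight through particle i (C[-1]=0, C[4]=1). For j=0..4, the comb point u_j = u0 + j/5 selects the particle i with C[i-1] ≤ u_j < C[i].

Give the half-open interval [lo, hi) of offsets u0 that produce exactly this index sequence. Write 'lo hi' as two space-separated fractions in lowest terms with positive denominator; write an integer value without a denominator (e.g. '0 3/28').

C = [2/23, 10/23, 16/23, 21/23, 1]
j=0 picked index 0: u0 ∈ [0, 2/23)
j=1 picked index 1: u0 ∈ [-13/115, 27/115)
j=2 picked index 2: u0 ∈ [4/115, 34/115)
j=3 picked index 2: u0 ∈ [-19/115, 11/115)
j=4 picked index 3: u0 ∈ [-12/115, 13/115)
intersection: [4/115, 2/23)

4/115 2/23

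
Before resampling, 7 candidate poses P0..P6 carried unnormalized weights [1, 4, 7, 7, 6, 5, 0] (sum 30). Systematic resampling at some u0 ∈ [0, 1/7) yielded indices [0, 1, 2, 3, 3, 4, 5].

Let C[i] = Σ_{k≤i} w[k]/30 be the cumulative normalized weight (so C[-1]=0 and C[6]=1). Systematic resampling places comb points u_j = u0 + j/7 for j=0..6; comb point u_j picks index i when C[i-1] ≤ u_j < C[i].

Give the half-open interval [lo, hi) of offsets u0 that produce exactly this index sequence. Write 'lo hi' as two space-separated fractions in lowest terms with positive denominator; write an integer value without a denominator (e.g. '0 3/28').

0 1/42

C = [1/30, 1/6, 2/5, 19/30, 5/6, 1, 1]
j=0 picked index 0: u0 ∈ [0, 1/30)
j=1 picked index 1: u0 ∈ [-23/210, 1/42)
j=2 picked index 2: u0 ∈ [-5/42, 4/35)
j=3 picked index 3: u0 ∈ [-1/35, 43/210)
j=4 picked index 3: u0 ∈ [-6/35, 13/210)
j=5 picked index 4: u0 ∈ [-17/210, 5/42)
j=6 picked index 5: u0 ∈ [-1/42, 1/7)
intersection: [0, 1/42)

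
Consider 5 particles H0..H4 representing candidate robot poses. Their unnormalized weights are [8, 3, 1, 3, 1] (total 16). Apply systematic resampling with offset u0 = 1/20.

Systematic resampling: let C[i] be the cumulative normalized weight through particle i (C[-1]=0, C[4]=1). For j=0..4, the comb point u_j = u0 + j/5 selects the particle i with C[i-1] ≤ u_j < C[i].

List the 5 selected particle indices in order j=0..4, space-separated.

0 0 0 1 3

C = [1/2, 11/16, 3/4, 15/16, 1]
j=0: u_0=1/20 ∈ [0, 1/2) → index 0
j=1: u_1=1/4 ∈ [0, 1/2) → index 0
j=2: u_2=9/20 ∈ [0, 1/2) → index 0
j=3: u_3=13/20 ∈ [1/2, 11/16) → index 1
j=4: u_4=17/20 ∈ [3/4, 15/16) → index 3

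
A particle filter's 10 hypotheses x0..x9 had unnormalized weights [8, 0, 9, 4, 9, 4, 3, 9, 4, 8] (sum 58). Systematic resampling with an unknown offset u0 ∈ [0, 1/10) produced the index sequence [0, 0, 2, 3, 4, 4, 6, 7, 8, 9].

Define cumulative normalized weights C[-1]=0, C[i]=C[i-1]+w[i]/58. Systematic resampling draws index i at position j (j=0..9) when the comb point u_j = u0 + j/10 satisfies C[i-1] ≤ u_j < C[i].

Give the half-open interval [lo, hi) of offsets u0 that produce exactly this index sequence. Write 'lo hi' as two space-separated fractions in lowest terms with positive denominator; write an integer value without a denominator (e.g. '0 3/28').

C = [4/29, 4/29, 17/58, 21/58, 15/29, 17/29, 37/58, 23/29, 25/29, 1]
j=0 picked index 0: u0 ∈ [0, 4/29)
j=1 picked index 0: u0 ∈ [-1/10, 11/290)
j=2 picked index 2: u0 ∈ [-9/145, 27/290)
j=3 picked index 3: u0 ∈ [-1/145, 9/145)
j=4 picked index 4: u0 ∈ [-11/290, 17/145)
j=5 picked index 4: u0 ∈ [-4/29, 1/58)
j=6 picked index 6: u0 ∈ [-2/145, 11/290)
j=7 picked index 7: u0 ∈ [-9/145, 27/290)
j=8 picked index 8: u0 ∈ [-1/145, 9/145)
j=9 picked index 9: u0 ∈ [-11/290, 1/10)
intersection: [0, 1/58)

0 1/58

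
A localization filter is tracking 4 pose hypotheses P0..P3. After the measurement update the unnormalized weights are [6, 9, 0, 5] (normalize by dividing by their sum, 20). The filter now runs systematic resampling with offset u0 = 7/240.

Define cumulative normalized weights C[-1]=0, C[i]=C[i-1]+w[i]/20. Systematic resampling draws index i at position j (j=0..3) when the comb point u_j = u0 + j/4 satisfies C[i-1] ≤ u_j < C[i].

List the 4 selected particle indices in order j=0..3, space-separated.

C = [3/10, 3/4, 3/4, 1]
j=0: u_0=7/240 ∈ [0, 3/10) → index 0
j=1: u_1=67/240 ∈ [0, 3/10) → index 0
j=2: u_2=127/240 ∈ [3/10, 3/4) → index 1
j=3: u_3=187/240 ∈ [3/4, 1) → index 3

0 0 1 3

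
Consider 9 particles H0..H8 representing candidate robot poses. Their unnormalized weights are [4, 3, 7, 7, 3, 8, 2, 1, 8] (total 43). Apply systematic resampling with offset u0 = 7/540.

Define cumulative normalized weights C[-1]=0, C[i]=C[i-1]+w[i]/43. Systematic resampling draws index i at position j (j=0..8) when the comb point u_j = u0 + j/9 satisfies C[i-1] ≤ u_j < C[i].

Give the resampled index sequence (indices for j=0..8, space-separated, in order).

0 1 2 3 3 5 5 7 8

C = [4/43, 7/43, 14/43, 21/43, 24/43, 32/43, 34/43, 35/43, 1]
j=0: u_0=7/540 ∈ [0, 4/43) → index 0
j=1: u_1=67/540 ∈ [4/43, 7/43) → index 1
j=2: u_2=127/540 ∈ [7/43, 14/43) → index 2
j=3: u_3=187/540 ∈ [14/43, 21/43) → index 3
j=4: u_4=247/540 ∈ [14/43, 21/43) → index 3
j=5: u_5=307/540 ∈ [24/43, 32/43) → index 5
j=6: u_6=367/540 ∈ [24/43, 32/43) → index 5
j=7: u_7=427/540 ∈ [34/43, 35/43) → index 7
j=8: u_8=487/540 ∈ [35/43, 1) → index 8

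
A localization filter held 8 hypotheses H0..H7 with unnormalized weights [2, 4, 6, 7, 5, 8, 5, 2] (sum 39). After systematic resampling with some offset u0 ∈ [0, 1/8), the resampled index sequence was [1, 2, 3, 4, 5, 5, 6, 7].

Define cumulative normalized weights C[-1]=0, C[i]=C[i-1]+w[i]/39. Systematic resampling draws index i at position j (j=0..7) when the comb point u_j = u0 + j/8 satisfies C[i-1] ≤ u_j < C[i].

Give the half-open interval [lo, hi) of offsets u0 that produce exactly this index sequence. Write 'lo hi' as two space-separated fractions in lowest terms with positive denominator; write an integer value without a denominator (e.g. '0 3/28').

C = [2/39, 2/13, 4/13, 19/39, 8/13, 32/39, 37/39, 1]
j=0 picked index 1: u0 ∈ [2/39, 2/13)
j=1 picked index 2: u0 ∈ [3/104, 19/104)
j=2 picked index 3: u0 ∈ [3/52, 37/156)
j=3 picked index 4: u0 ∈ [35/312, 25/104)
j=4 picked index 5: u0 ∈ [3/26, 25/78)
j=5 picked index 5: u0 ∈ [-1/104, 61/312)
j=6 picked index 6: u0 ∈ [11/156, 31/156)
j=7 picked index 7: u0 ∈ [23/312, 1/8)
intersection: [3/26, 1/8)

3/26 1/8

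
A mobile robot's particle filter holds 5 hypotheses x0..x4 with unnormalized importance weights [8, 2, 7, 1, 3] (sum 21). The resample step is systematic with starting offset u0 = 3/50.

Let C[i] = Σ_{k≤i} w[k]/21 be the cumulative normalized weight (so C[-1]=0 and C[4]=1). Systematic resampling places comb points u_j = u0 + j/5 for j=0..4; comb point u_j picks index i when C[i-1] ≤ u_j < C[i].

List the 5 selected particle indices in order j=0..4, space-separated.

0 0 1 2 4

C = [8/21, 10/21, 17/21, 6/7, 1]
j=0: u_0=3/50 ∈ [0, 8/21) → index 0
j=1: u_1=13/50 ∈ [0, 8/21) → index 0
j=2: u_2=23/50 ∈ [8/21, 10/21) → index 1
j=3: u_3=33/50 ∈ [10/21, 17/21) → index 2
j=4: u_4=43/50 ∈ [6/7, 1) → index 4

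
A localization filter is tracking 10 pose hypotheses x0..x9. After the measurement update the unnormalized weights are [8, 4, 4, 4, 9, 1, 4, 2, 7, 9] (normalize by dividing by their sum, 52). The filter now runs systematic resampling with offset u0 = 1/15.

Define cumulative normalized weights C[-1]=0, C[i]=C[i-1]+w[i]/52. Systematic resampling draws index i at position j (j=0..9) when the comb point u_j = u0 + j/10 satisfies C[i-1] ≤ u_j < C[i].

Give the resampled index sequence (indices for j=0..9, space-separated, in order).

C = [2/13, 3/13, 4/13, 5/13, 29/52, 15/26, 17/26, 9/13, 43/52, 1]
j=0: u_0=1/15 ∈ [0, 2/13) → index 0
j=1: u_1=1/6 ∈ [2/13, 3/13) → index 1
j=2: u_2=4/15 ∈ [3/13, 4/13) → index 2
j=3: u_3=11/30 ∈ [4/13, 5/13) → index 3
j=4: u_4=7/15 ∈ [5/13, 29/52) → index 4
j=5: u_5=17/30 ∈ [29/52, 15/26) → index 5
j=6: u_6=2/3 ∈ [17/26, 9/13) → index 7
j=7: u_7=23/30 ∈ [9/13, 43/52) → index 8
j=8: u_8=13/15 ∈ [43/52, 1) → index 9
j=9: u_9=29/30 ∈ [43/52, 1) → index 9

0 1 2 3 4 5 7 8 9 9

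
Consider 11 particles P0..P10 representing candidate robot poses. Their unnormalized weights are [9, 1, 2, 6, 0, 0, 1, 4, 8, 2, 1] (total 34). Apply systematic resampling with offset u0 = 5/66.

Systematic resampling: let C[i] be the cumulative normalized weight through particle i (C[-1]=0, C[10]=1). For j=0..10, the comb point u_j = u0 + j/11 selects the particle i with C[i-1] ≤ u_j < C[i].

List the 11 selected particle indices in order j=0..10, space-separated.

0 0 0 2 3 6 7 8 8 8 10

C = [9/34, 5/17, 6/17, 9/17, 9/17, 9/17, 19/34, 23/34, 31/34, 33/34, 1]
j=0: u_0=5/66 ∈ [0, 9/34) → index 0
j=1: u_1=1/6 ∈ [0, 9/34) → index 0
j=2: u_2=17/66 ∈ [0, 9/34) → index 0
j=3: u_3=23/66 ∈ [5/17, 6/17) → index 2
j=4: u_4=29/66 ∈ [6/17, 9/17) → index 3
j=5: u_5=35/66 ∈ [9/17, 19/34) → index 6
j=6: u_6=41/66 ∈ [19/34, 23/34) → index 7
j=7: u_7=47/66 ∈ [23/34, 31/34) → index 8
j=8: u_8=53/66 ∈ [23/34, 31/34) → index 8
j=9: u_9=59/66 ∈ [23/34, 31/34) → index 8
j=10: u_10=65/66 ∈ [33/34, 1) → index 10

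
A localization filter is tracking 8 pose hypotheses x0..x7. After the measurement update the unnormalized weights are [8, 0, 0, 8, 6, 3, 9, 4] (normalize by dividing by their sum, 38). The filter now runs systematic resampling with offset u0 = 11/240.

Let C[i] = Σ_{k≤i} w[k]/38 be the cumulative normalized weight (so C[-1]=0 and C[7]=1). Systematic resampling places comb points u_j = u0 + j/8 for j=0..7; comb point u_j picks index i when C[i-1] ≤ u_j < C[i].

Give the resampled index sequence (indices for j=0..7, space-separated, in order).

0 0 3 3 4 6 6 7

C = [4/19, 4/19, 4/19, 8/19, 11/19, 25/38, 17/19, 1]
j=0: u_0=11/240 ∈ [0, 4/19) → index 0
j=1: u_1=41/240 ∈ [0, 4/19) → index 0
j=2: u_2=71/240 ∈ [4/19, 8/19) → index 3
j=3: u_3=101/240 ∈ [4/19, 8/19) → index 3
j=4: u_4=131/240 ∈ [8/19, 11/19) → index 4
j=5: u_5=161/240 ∈ [25/38, 17/19) → index 6
j=6: u_6=191/240 ∈ [25/38, 17/19) → index 6
j=7: u_7=221/240 ∈ [17/19, 1) → index 7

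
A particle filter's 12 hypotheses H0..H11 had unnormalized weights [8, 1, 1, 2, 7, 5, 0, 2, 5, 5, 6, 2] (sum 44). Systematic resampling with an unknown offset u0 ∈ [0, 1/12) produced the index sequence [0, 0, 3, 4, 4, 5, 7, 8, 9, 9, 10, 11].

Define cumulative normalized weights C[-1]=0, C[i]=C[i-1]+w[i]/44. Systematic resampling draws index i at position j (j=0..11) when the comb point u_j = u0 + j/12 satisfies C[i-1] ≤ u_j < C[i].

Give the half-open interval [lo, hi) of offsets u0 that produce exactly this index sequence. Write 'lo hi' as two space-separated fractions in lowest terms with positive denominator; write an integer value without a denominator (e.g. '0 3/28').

2/33 3/44

C = [2/11, 9/44, 5/22, 3/11, 19/44, 6/11, 6/11, 13/22, 31/44, 9/11, 21/22, 1]
j=0 picked index 0: u0 ∈ [0, 2/11)
j=1 picked index 0: u0 ∈ [-1/12, 13/132)
j=2 picked index 3: u0 ∈ [2/33, 7/66)
j=3 picked index 4: u0 ∈ [1/44, 2/11)
j=4 picked index 4: u0 ∈ [-2/33, 13/132)
j=5 picked index 5: u0 ∈ [1/66, 17/132)
j=6 picked index 7: u0 ∈ [1/22, 1/11)
j=7 picked index 8: u0 ∈ [1/132, 4/33)
j=8 picked index 9: u0 ∈ [5/132, 5/33)
j=9 picked index 9: u0 ∈ [-1/22, 3/44)
j=10 picked index 10: u0 ∈ [-1/66, 4/33)
j=11 picked index 11: u0 ∈ [5/132, 1/12)
intersection: [2/33, 3/44)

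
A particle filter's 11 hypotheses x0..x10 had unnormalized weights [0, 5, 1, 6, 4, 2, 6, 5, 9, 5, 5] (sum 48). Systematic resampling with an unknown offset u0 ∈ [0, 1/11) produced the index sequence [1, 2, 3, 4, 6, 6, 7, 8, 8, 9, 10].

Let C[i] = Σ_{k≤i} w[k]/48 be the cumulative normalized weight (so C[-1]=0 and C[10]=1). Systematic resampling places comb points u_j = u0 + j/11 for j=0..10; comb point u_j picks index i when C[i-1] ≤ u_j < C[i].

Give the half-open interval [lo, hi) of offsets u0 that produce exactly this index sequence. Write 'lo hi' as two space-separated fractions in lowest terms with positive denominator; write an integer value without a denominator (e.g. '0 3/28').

C = [0, 5/48, 1/8, 1/4, 1/3, 3/8, 1/2, 29/48, 19/24, 43/48, 1]
j=0 picked index 1: u0 ∈ [0, 5/48)
j=1 picked index 2: u0 ∈ [7/528, 3/88)
j=2 picked index 3: u0 ∈ [-5/88, 3/44)
j=3 picked index 4: u0 ∈ [-1/44, 2/33)
j=4 picked index 6: u0 ∈ [1/88, 3/22)
j=5 picked index 6: u0 ∈ [-7/88, 1/22)
j=6 picked index 7: u0 ∈ [-1/22, 31/528)
j=7 picked index 8: u0 ∈ [-17/528, 41/264)
j=8 picked index 8: u0 ∈ [-65/528, 17/264)
j=9 picked index 9: u0 ∈ [-7/264, 41/528)
j=10 picked index 10: u0 ∈ [-7/528, 1/11)
intersection: [7/528, 3/88)

7/528 3/88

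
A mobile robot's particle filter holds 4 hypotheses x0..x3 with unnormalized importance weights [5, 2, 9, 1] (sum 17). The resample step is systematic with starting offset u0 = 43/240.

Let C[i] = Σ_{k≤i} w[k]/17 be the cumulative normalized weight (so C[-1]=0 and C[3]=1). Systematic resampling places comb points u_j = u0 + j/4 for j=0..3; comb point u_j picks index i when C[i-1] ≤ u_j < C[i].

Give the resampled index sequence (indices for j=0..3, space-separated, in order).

C = [5/17, 7/17, 16/17, 1]
j=0: u_0=43/240 ∈ [0, 5/17) → index 0
j=1: u_1=103/240 ∈ [7/17, 16/17) → index 2
j=2: u_2=163/240 ∈ [7/17, 16/17) → index 2
j=3: u_3=223/240 ∈ [7/17, 16/17) → index 2

0 2 2 2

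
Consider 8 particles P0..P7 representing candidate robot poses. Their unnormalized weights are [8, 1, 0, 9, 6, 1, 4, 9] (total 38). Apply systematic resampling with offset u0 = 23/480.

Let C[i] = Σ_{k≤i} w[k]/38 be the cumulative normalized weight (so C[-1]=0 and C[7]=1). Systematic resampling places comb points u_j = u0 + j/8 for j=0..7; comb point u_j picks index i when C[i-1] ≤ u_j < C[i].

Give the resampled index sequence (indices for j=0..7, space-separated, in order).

C = [4/19, 9/38, 9/38, 9/19, 12/19, 25/38, 29/38, 1]
j=0: u_0=23/480 ∈ [0, 4/19) → index 0
j=1: u_1=83/480 ∈ [0, 4/19) → index 0
j=2: u_2=143/480 ∈ [9/38, 9/19) → index 3
j=3: u_3=203/480 ∈ [9/38, 9/19) → index 3
j=4: u_4=263/480 ∈ [9/19, 12/19) → index 4
j=5: u_5=323/480 ∈ [25/38, 29/38) → index 6
j=6: u_6=383/480 ∈ [29/38, 1) → index 7
j=7: u_7=443/480 ∈ [29/38, 1) → index 7

0 0 3 3 4 6 7 7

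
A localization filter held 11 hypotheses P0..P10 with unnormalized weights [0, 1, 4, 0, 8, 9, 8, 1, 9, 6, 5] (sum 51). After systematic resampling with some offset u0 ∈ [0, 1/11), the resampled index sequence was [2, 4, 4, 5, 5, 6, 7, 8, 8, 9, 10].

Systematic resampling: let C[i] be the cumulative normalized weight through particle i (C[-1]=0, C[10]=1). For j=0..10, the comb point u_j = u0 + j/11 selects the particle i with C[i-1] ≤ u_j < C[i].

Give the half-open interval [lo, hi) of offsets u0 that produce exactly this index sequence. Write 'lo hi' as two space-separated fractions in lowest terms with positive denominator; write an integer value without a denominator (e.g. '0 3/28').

8/187 32/561

C = [0, 1/51, 5/51, 5/51, 13/51, 22/51, 10/17, 31/51, 40/51, 46/51, 1]
j=0 picked index 2: u0 ∈ [1/51, 5/51)
j=1 picked index 4: u0 ∈ [4/561, 92/561)
j=2 picked index 4: u0 ∈ [-47/561, 41/561)
j=3 picked index 5: u0 ∈ [-10/561, 89/561)
j=4 picked index 5: u0 ∈ [-61/561, 38/561)
j=5 picked index 6: u0 ∈ [-13/561, 25/187)
j=6 picked index 7: u0 ∈ [8/187, 35/561)
j=7 picked index 8: u0 ∈ [-16/561, 83/561)
j=8 picked index 8: u0 ∈ [-67/561, 32/561)
j=9 picked index 9: u0 ∈ [-19/561, 47/561)
j=10 picked index 10: u0 ∈ [-4/561, 1/11)
intersection: [8/187, 32/561)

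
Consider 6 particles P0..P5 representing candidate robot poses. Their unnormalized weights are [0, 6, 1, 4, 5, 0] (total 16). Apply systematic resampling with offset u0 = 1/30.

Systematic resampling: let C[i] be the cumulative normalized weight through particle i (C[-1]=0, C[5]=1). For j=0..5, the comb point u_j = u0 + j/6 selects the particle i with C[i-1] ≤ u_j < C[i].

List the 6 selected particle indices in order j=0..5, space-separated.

1 1 1 3 4 4

C = [0, 3/8, 7/16, 11/16, 1, 1]
j=0: u_0=1/30 ∈ [0, 3/8) → index 1
j=1: u_1=1/5 ∈ [0, 3/8) → index 1
j=2: u_2=11/30 ∈ [0, 3/8) → index 1
j=3: u_3=8/15 ∈ [7/16, 11/16) → index 3
j=4: u_4=7/10 ∈ [11/16, 1) → index 4
j=5: u_5=13/15 ∈ [11/16, 1) → index 4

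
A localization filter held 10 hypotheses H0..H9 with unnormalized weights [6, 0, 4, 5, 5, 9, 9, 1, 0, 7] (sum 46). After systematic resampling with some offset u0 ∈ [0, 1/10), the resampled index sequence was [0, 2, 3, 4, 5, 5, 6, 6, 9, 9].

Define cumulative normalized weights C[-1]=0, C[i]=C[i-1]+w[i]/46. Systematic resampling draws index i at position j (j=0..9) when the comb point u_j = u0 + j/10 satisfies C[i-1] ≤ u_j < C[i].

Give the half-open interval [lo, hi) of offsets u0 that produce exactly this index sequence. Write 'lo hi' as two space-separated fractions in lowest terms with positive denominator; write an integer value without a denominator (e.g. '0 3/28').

C = [3/23, 3/23, 5/23, 15/46, 10/23, 29/46, 19/23, 39/46, 39/46, 1]
j=0 picked index 0: u0 ∈ [0, 3/23)
j=1 picked index 2: u0 ∈ [7/230, 27/230)
j=2 picked index 3: u0 ∈ [2/115, 29/230)
j=3 picked index 4: u0 ∈ [3/115, 31/230)
j=4 picked index 5: u0 ∈ [4/115, 53/230)
j=5 picked index 5: u0 ∈ [-3/46, 3/23)
j=6 picked index 6: u0 ∈ [7/230, 26/115)
j=7 picked index 6: u0 ∈ [-8/115, 29/230)
j=8 picked index 9: u0 ∈ [11/230, 1/5)
j=9 picked index 9: u0 ∈ [-6/115, 1/10)
intersection: [11/230, 1/10)

11/230 1/10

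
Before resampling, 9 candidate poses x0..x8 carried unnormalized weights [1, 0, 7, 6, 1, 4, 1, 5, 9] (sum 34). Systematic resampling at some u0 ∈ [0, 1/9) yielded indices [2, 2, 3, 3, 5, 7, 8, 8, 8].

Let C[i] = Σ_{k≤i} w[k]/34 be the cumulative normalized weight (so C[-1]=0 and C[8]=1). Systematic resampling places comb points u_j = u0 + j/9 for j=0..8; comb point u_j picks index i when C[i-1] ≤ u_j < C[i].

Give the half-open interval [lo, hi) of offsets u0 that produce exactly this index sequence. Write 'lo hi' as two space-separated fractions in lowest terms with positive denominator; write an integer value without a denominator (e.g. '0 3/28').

7/102 4/51

C = [1/34, 1/34, 4/17, 7/17, 15/34, 19/34, 10/17, 25/34, 1]
j=0 picked index 2: u0 ∈ [1/34, 4/17)
j=1 picked index 2: u0 ∈ [-25/306, 19/153)
j=2 picked index 3: u0 ∈ [2/153, 29/153)
j=3 picked index 3: u0 ∈ [-5/51, 4/51)
j=4 picked index 5: u0 ∈ [-1/306, 35/306)
j=5 picked index 7: u0 ∈ [5/153, 55/306)
j=6 picked index 8: u0 ∈ [7/102, 1/3)
j=7 picked index 8: u0 ∈ [-13/306, 2/9)
j=8 picked index 8: u0 ∈ [-47/306, 1/9)
intersection: [7/102, 4/51)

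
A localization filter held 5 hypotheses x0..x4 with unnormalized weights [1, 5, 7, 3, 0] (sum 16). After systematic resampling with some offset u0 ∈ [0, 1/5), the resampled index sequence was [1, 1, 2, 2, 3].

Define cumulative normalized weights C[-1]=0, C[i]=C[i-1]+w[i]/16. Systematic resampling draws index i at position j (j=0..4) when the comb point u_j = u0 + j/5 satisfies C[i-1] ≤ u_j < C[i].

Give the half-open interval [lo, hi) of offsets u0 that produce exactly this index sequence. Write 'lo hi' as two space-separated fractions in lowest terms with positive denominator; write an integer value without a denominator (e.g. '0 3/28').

1/16 7/40

C = [1/16, 3/8, 13/16, 1, 1]
j=0 picked index 1: u0 ∈ [1/16, 3/8)
j=1 picked index 1: u0 ∈ [-11/80, 7/40)
j=2 picked index 2: u0 ∈ [-1/40, 33/80)
j=3 picked index 2: u0 ∈ [-9/40, 17/80)
j=4 picked index 3: u0 ∈ [1/80, 1/5)
intersection: [1/16, 7/40)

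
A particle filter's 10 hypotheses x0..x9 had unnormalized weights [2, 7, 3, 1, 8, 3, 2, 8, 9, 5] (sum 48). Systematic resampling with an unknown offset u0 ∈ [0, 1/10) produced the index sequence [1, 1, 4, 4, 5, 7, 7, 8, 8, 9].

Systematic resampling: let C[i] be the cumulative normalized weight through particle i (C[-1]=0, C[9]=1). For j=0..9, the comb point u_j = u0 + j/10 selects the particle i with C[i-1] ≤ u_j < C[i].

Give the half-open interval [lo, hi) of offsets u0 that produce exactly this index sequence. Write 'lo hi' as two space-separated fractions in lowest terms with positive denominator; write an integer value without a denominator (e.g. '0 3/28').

17/240 7/80

C = [1/24, 3/16, 1/4, 13/48, 7/16, 1/2, 13/24, 17/24, 43/48, 1]
j=0 picked index 1: u0 ∈ [1/24, 3/16)
j=1 picked index 1: u0 ∈ [-7/120, 7/80)
j=2 picked index 4: u0 ∈ [17/240, 19/80)
j=3 picked index 4: u0 ∈ [-7/240, 11/80)
j=4 picked index 5: u0 ∈ [3/80, 1/10)
j=5 picked index 7: u0 ∈ [1/24, 5/24)
j=6 picked index 7: u0 ∈ [-7/120, 13/120)
j=7 picked index 8: u0 ∈ [1/120, 47/240)
j=8 picked index 8: u0 ∈ [-11/120, 23/240)
j=9 picked index 9: u0 ∈ [-1/240, 1/10)
intersection: [17/240, 7/80)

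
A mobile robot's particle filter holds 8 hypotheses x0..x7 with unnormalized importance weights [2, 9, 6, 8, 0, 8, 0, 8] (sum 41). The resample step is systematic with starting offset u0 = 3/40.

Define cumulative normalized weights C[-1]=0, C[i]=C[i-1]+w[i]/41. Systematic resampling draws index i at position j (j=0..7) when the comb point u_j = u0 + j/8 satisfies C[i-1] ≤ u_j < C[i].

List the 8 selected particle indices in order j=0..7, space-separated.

1 1 2 3 3 5 7 7

C = [2/41, 11/41, 17/41, 25/41, 25/41, 33/41, 33/41, 1]
j=0: u_0=3/40 ∈ [2/41, 11/41) → index 1
j=1: u_1=1/5 ∈ [2/41, 11/41) → index 1
j=2: u_2=13/40 ∈ [11/41, 17/41) → index 2
j=3: u_3=9/20 ∈ [17/41, 25/41) → index 3
j=4: u_4=23/40 ∈ [17/41, 25/41) → index 3
j=5: u_5=7/10 ∈ [25/41, 33/41) → index 5
j=6: u_6=33/40 ∈ [33/41, 1) → index 7
j=7: u_7=19/20 ∈ [33/41, 1) → index 7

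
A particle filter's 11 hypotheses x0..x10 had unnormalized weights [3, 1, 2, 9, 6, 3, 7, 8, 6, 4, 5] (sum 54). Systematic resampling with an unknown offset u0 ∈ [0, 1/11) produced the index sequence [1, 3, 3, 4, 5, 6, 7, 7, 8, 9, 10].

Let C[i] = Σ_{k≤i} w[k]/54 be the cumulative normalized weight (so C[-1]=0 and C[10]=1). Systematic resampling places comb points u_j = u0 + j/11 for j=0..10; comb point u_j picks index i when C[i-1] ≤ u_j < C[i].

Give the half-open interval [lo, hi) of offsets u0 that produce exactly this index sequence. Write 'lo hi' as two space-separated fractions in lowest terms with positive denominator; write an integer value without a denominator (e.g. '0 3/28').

1/18 2/27

C = [1/18, 2/27, 1/9, 5/18, 7/18, 4/9, 31/54, 13/18, 5/6, 49/54, 1]
j=0 picked index 1: u0 ∈ [1/18, 2/27)
j=1 picked index 3: u0 ∈ [2/99, 37/198)
j=2 picked index 3: u0 ∈ [-7/99, 19/198)
j=3 picked index 4: u0 ∈ [1/198, 23/198)
j=4 picked index 5: u0 ∈ [5/198, 8/99)
j=5 picked index 6: u0 ∈ [-1/99, 71/594)
j=6 picked index 7: u0 ∈ [17/594, 35/198)
j=7 picked index 7: u0 ∈ [-37/594, 17/198)
j=8 picked index 8: u0 ∈ [-1/198, 7/66)
j=9 picked index 9: u0 ∈ [1/66, 53/594)
j=10 picked index 10: u0 ∈ [-1/594, 1/11)
intersection: [1/18, 2/27)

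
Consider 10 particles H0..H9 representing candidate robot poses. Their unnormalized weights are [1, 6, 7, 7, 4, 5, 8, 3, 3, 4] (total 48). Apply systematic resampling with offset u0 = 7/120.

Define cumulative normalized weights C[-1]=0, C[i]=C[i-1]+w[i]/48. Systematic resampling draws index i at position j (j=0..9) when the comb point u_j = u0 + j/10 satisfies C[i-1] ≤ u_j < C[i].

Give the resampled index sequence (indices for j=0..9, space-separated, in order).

C = [1/48, 7/48, 7/24, 7/16, 25/48, 5/8, 19/24, 41/48, 11/12, 1]
j=0: u_0=7/120 ∈ [1/48, 7/48) → index 1
j=1: u_1=19/120 ∈ [7/48, 7/24) → index 2
j=2: u_2=31/120 ∈ [7/48, 7/24) → index 2
j=3: u_3=43/120 ∈ [7/24, 7/16) → index 3
j=4: u_4=11/24 ∈ [7/16, 25/48) → index 4
j=5: u_5=67/120 ∈ [25/48, 5/8) → index 5
j=6: u_6=79/120 ∈ [5/8, 19/24) → index 6
j=7: u_7=91/120 ∈ [5/8, 19/24) → index 6
j=8: u_8=103/120 ∈ [41/48, 11/12) → index 8
j=9: u_9=23/24 ∈ [11/12, 1) → index 9

1 2 2 3 4 5 6 6 8 9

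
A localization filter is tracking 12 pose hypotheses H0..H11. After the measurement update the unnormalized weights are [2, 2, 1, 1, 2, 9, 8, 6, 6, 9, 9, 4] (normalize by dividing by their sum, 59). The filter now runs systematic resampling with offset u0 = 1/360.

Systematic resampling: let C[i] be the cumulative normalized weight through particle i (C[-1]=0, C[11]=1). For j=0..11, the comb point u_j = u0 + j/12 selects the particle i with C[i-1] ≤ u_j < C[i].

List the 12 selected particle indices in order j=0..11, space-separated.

0 3 5 5 6 6 7 8 9 9 10 10

C = [2/59, 4/59, 5/59, 6/59, 8/59, 17/59, 25/59, 31/59, 37/59, 46/59, 55/59, 1]
j=0: u_0=1/360 ∈ [0, 2/59) → index 0
j=1: u_1=31/360 ∈ [5/59, 6/59) → index 3
j=2: u_2=61/360 ∈ [8/59, 17/59) → index 5
j=3: u_3=91/360 ∈ [8/59, 17/59) → index 5
j=4: u_4=121/360 ∈ [17/59, 25/59) → index 6
j=5: u_5=151/360 ∈ [17/59, 25/59) → index 6
j=6: u_6=181/360 ∈ [25/59, 31/59) → index 7
j=7: u_7=211/360 ∈ [31/59, 37/59) → index 8
j=8: u_8=241/360 ∈ [37/59, 46/59) → index 9
j=9: u_9=271/360 ∈ [37/59, 46/59) → index 9
j=10: u_10=301/360 ∈ [46/59, 55/59) → index 10
j=11: u_11=331/360 ∈ [46/59, 55/59) → index 10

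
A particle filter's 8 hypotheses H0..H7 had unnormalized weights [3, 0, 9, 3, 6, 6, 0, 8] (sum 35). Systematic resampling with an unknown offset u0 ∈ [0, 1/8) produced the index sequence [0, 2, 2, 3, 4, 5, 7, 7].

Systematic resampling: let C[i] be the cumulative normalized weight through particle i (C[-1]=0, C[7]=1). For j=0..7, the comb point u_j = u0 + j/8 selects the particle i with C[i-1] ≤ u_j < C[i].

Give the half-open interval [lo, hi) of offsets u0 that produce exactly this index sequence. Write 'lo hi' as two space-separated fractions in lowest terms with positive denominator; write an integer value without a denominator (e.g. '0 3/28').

C = [3/35, 3/35, 12/35, 3/7, 3/5, 27/35, 27/35, 1]
j=0 picked index 0: u0 ∈ [0, 3/35)
j=1 picked index 2: u0 ∈ [-11/280, 61/280)
j=2 picked index 2: u0 ∈ [-23/140, 13/140)
j=3 picked index 3: u0 ∈ [-9/280, 3/56)
j=4 picked index 4: u0 ∈ [-1/14, 1/10)
j=5 picked index 5: u0 ∈ [-1/40, 41/280)
j=6 picked index 7: u0 ∈ [3/140, 1/4)
j=7 picked index 7: u0 ∈ [-29/280, 1/8)
intersection: [3/140, 3/56)

3/140 3/56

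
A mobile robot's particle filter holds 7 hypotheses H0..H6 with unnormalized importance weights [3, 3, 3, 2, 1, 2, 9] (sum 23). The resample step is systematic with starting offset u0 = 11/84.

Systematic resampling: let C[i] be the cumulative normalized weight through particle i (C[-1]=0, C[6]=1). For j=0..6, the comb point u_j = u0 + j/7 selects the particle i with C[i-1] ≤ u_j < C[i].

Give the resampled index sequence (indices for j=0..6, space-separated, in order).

1 2 3 5 6 6 6

C = [3/23, 6/23, 9/23, 11/23, 12/23, 14/23, 1]
j=0: u_0=11/84 ∈ [3/23, 6/23) → index 1
j=1: u_1=23/84 ∈ [6/23, 9/23) → index 2
j=2: u_2=5/12 ∈ [9/23, 11/23) → index 3
j=3: u_3=47/84 ∈ [12/23, 14/23) → index 5
j=4: u_4=59/84 ∈ [14/23, 1) → index 6
j=5: u_5=71/84 ∈ [14/23, 1) → index 6
j=6: u_6=83/84 ∈ [14/23, 1) → index 6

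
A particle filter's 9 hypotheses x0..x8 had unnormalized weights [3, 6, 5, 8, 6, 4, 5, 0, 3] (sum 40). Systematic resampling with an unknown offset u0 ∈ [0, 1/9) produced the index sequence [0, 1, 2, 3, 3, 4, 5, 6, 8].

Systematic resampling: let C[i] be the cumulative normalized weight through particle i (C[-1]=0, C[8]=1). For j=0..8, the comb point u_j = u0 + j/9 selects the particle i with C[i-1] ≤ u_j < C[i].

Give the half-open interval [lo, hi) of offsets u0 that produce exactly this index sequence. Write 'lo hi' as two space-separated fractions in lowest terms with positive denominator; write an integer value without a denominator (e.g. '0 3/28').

13/360 3/40

C = [3/40, 9/40, 7/20, 11/20, 7/10, 4/5, 37/40, 37/40, 1]
j=0 picked index 0: u0 ∈ [0, 3/40)
j=1 picked index 1: u0 ∈ [-13/360, 41/360)
j=2 picked index 2: u0 ∈ [1/360, 23/180)
j=3 picked index 3: u0 ∈ [1/60, 13/60)
j=4 picked index 3: u0 ∈ [-17/180, 19/180)
j=5 picked index 4: u0 ∈ [-1/180, 13/90)
j=6 picked index 5: u0 ∈ [1/30, 2/15)
j=7 picked index 6: u0 ∈ [1/45, 53/360)
j=8 picked index 8: u0 ∈ [13/360, 1/9)
intersection: [13/360, 3/40)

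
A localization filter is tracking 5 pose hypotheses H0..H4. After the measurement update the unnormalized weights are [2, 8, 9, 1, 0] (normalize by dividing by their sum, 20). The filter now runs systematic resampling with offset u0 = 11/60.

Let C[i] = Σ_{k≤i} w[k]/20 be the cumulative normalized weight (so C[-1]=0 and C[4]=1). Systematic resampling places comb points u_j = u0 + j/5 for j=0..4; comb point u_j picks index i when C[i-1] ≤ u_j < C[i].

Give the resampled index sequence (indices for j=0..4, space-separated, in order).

1 1 2 2 3

C = [1/10, 1/2, 19/20, 1, 1]
j=0: u_0=11/60 ∈ [1/10, 1/2) → index 1
j=1: u_1=23/60 ∈ [1/10, 1/2) → index 1
j=2: u_2=7/12 ∈ [1/2, 19/20) → index 2
j=3: u_3=47/60 ∈ [1/2, 19/20) → index 2
j=4: u_4=59/60 ∈ [19/20, 1) → index 3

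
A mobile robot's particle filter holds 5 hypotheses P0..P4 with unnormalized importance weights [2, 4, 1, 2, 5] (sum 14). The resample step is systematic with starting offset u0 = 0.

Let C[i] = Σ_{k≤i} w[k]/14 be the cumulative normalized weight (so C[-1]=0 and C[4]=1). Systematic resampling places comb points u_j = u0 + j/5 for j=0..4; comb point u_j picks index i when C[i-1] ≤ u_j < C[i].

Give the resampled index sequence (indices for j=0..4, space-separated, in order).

C = [1/7, 3/7, 1/2, 9/14, 1]
j=0: u_0=0 ∈ [0, 1/7) → index 0
j=1: u_1=1/5 ∈ [1/7, 3/7) → index 1
j=2: u_2=2/5 ∈ [1/7, 3/7) → index 1
j=3: u_3=3/5 ∈ [1/2, 9/14) → index 3
j=4: u_4=4/5 ∈ [9/14, 1) → index 4

0 1 1 3 4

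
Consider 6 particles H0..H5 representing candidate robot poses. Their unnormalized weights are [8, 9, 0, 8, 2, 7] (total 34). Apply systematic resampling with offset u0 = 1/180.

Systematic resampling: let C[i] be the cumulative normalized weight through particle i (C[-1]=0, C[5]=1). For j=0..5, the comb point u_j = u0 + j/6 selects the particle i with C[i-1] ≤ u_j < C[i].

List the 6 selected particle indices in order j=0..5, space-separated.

0 0 1 3 3 5

C = [4/17, 1/2, 1/2, 25/34, 27/34, 1]
j=0: u_0=1/180 ∈ [0, 4/17) → index 0
j=1: u_1=31/180 ∈ [0, 4/17) → index 0
j=2: u_2=61/180 ∈ [4/17, 1/2) → index 1
j=3: u_3=91/180 ∈ [1/2, 25/34) → index 3
j=4: u_4=121/180 ∈ [1/2, 25/34) → index 3
j=5: u_5=151/180 ∈ [27/34, 1) → index 5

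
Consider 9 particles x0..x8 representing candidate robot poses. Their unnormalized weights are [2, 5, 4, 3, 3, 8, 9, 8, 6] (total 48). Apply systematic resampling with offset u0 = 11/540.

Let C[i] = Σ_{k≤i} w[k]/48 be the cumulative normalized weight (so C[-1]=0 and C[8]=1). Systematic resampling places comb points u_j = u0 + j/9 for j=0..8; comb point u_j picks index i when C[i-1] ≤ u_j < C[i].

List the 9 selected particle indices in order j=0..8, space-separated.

C = [1/24, 7/48, 11/48, 7/24, 17/48, 25/48, 17/24, 7/8, 1]
j=0: u_0=11/540 ∈ [0, 1/24) → index 0
j=1: u_1=71/540 ∈ [1/24, 7/48) → index 1
j=2: u_2=131/540 ∈ [11/48, 7/24) → index 3
j=3: u_3=191/540 ∈ [7/24, 17/48) → index 4
j=4: u_4=251/540 ∈ [17/48, 25/48) → index 5
j=5: u_5=311/540 ∈ [25/48, 17/24) → index 6
j=6: u_6=371/540 ∈ [25/48, 17/24) → index 6
j=7: u_7=431/540 ∈ [17/24, 7/8) → index 7
j=8: u_8=491/540 ∈ [7/8, 1) → index 8

0 1 3 4 5 6 6 7 8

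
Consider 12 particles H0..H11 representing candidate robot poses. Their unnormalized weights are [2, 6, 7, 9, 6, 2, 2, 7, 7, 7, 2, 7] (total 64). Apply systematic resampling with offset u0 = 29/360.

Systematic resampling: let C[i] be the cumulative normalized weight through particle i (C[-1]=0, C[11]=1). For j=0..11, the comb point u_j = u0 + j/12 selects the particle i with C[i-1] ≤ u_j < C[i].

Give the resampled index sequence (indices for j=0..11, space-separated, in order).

C = [1/32, 1/8, 15/64, 3/8, 15/32, 1/2, 17/32, 41/64, 3/4, 55/64, 57/64, 1]
j=0: u_0=29/360 ∈ [1/32, 1/8) → index 1
j=1: u_1=59/360 ∈ [1/8, 15/64) → index 2
j=2: u_2=89/360 ∈ [15/64, 3/8) → index 3
j=3: u_3=119/360 ∈ [15/64, 3/8) → index 3
j=4: u_4=149/360 ∈ [3/8, 15/32) → index 4
j=5: u_5=179/360 ∈ [15/32, 1/2) → index 5
j=6: u_6=209/360 ∈ [17/32, 41/64) → index 7
j=7: u_7=239/360 ∈ [41/64, 3/4) → index 8
j=8: u_8=269/360 ∈ [41/64, 3/4) → index 8
j=9: u_9=299/360 ∈ [3/4, 55/64) → index 9
j=10: u_10=329/360 ∈ [57/64, 1) → index 11
j=11: u_11=359/360 ∈ [57/64, 1) → index 11

1 2 3 3 4 5 7 8 8 9 11 11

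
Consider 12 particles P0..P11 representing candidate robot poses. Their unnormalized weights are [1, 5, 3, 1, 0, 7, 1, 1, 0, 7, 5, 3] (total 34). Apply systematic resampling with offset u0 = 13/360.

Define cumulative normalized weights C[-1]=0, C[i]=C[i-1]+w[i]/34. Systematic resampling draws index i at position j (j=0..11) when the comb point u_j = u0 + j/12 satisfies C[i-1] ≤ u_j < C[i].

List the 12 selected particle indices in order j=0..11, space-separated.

C = [1/34, 3/17, 9/34, 5/17, 5/17, 1/2, 9/17, 19/34, 19/34, 13/17, 31/34, 1]
j=0: u_0=13/360 ∈ [1/34, 3/17) → index 1
j=1: u_1=43/360 ∈ [1/34, 3/17) → index 1
j=2: u_2=73/360 ∈ [3/17, 9/34) → index 2
j=3: u_3=103/360 ∈ [9/34, 5/17) → index 3
j=4: u_4=133/360 ∈ [5/17, 1/2) → index 5
j=5: u_5=163/360 ∈ [5/17, 1/2) → index 5
j=6: u_6=193/360 ∈ [9/17, 19/34) → index 7
j=7: u_7=223/360 ∈ [19/34, 13/17) → index 9
j=8: u_8=253/360 ∈ [19/34, 13/17) → index 9
j=9: u_9=283/360 ∈ [13/17, 31/34) → index 10
j=10: u_10=313/360 ∈ [13/17, 31/34) → index 10
j=11: u_11=343/360 ∈ [31/34, 1) → index 11

1 1 2 3 5 5 7 9 9 10 10 11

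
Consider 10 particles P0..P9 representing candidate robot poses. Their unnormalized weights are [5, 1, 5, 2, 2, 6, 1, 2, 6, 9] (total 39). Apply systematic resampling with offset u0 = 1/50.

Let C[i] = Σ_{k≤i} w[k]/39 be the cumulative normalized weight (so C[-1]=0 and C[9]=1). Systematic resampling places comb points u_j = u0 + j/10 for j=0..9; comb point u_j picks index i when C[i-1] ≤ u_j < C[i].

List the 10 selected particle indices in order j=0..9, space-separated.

0 0 2 3 5 5 8 8 9 9

C = [5/39, 2/13, 11/39, 1/3, 5/13, 7/13, 22/39, 8/13, 10/13, 1]
j=0: u_0=1/50 ∈ [0, 5/39) → index 0
j=1: u_1=3/25 ∈ [0, 5/39) → index 0
j=2: u_2=11/50 ∈ [2/13, 11/39) → index 2
j=3: u_3=8/25 ∈ [11/39, 1/3) → index 3
j=4: u_4=21/50 ∈ [5/13, 7/13) → index 5
j=5: u_5=13/25 ∈ [5/13, 7/13) → index 5
j=6: u_6=31/50 ∈ [8/13, 10/13) → index 8
j=7: u_7=18/25 ∈ [8/13, 10/13) → index 8
j=8: u_8=41/50 ∈ [10/13, 1) → index 9
j=9: u_9=23/25 ∈ [10/13, 1) → index 9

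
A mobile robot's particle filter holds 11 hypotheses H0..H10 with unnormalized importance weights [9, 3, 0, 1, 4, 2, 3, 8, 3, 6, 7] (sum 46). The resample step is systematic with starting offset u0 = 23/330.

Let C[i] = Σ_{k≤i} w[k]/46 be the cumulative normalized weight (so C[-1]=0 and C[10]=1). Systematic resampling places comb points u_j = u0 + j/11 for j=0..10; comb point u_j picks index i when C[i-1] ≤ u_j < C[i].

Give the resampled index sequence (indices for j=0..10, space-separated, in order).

C = [9/46, 6/23, 6/23, 13/46, 17/46, 19/46, 11/23, 15/23, 33/46, 39/46, 1]
j=0: u_0=23/330 ∈ [0, 9/46) → index 0
j=1: u_1=53/330 ∈ [0, 9/46) → index 0
j=2: u_2=83/330 ∈ [9/46, 6/23) → index 1
j=3: u_3=113/330 ∈ [13/46, 17/46) → index 4
j=4: u_4=13/30 ∈ [19/46, 11/23) → index 6
j=5: u_5=173/330 ∈ [11/23, 15/23) → index 7
j=6: u_6=203/330 ∈ [11/23, 15/23) → index 7
j=7: u_7=233/330 ∈ [15/23, 33/46) → index 8
j=8: u_8=263/330 ∈ [33/46, 39/46) → index 9
j=9: u_9=293/330 ∈ [39/46, 1) → index 10
j=10: u_10=323/330 ∈ [39/46, 1) → index 10

0 0 1 4 6 7 7 8 9 10 10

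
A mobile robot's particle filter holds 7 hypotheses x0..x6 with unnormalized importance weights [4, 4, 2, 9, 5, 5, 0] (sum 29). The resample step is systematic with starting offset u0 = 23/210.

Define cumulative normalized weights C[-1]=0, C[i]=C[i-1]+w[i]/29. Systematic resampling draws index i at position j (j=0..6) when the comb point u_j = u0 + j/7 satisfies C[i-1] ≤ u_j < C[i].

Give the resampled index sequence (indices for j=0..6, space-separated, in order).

C = [4/29, 8/29, 10/29, 19/29, 24/29, 1, 1]
j=0: u_0=23/210 ∈ [0, 4/29) → index 0
j=1: u_1=53/210 ∈ [4/29, 8/29) → index 1
j=2: u_2=83/210 ∈ [10/29, 19/29) → index 3
j=3: u_3=113/210 ∈ [10/29, 19/29) → index 3
j=4: u_4=143/210 ∈ [19/29, 24/29) → index 4
j=5: u_5=173/210 ∈ [19/29, 24/29) → index 4
j=6: u_6=29/30 ∈ [24/29, 1) → index 5

0 1 3 3 4 4 5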